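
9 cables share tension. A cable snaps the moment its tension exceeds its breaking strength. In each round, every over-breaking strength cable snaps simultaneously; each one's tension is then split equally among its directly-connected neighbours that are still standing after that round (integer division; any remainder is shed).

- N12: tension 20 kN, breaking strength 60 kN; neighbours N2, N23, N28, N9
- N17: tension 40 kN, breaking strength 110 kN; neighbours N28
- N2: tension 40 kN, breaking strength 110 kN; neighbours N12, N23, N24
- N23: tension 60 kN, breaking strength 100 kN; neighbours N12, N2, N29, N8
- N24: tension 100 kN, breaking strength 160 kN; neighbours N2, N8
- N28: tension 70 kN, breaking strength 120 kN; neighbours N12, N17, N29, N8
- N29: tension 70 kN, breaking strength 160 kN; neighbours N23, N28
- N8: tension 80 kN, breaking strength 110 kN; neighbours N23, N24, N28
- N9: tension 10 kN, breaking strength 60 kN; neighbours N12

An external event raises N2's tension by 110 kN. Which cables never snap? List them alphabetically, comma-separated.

Round 1 — N2 at 150 > 110. N2 snaps.
  N2 sheds 150 kN to N12, N23, N24: 50 each.
    N12: 20+50 = 70 > 60
    N23: 60+50 = 110 > 100
    N24: 100+50 = 150 ≤ 160
Round 2 — N12, N23 snap.
  N12 sheds 70 kN to N28, N9: 35 each.
    N28: 70+35 = 105 ≤ 120
    N9: 10+35 = 45 ≤ 60
  N23 sheds 110 kN to N29, N8: 55 each.
    N29: 70+55 = 125 ≤ 160
    N8: 80+55 = 135 > 110
Round 3 — N8 snaps.
  N8 sheds 135 kN to N24, N28: 67 each (1 lost).
    N24: 150+67 = 217 > 160
    N28: 105+67 = 172 > 120
Round 4 — N24, N28 snap.
  N24 sheds 217 kN: no online neighbours, lost.
  N28 sheds 172 kN to N17, N29: 86 each.
    N17: 40+86 = 126 > 110
    N29: 125+86 = 211 > 160
Round 5 — N17, N29 snap.
  N17 sheds 126 kN: no online neighbours, lost.
  N29 sheds 211 kN: no online neighbours, lost.
No further breaks.

N9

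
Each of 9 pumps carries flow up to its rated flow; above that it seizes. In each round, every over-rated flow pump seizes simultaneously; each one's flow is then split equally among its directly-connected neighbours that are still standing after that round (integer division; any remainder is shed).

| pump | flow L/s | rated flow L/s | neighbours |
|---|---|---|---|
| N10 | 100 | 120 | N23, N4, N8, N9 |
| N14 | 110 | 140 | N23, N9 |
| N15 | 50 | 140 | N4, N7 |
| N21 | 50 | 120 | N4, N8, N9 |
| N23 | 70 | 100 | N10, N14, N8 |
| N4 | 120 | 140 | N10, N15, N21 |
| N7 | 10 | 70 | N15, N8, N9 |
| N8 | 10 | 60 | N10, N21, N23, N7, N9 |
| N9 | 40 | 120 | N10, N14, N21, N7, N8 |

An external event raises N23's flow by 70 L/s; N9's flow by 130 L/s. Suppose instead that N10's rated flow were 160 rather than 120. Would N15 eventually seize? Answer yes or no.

With N10's rated flow at 160:
Round 1 — N23 at 140 > 100; N9 at 170 > 120. N23, N9 seize.
  N23 sheds 140 L/s to N10, N14, N8: 46 each (2 lost).
    N10: 100+46 = 146 ≤ 160
    N14: 110+46 = 156 > 140
    N8: 10+46 = 56 ≤ 60
  N9 sheds 170 L/s to N10, N14, N21, N7, N8: 34 each.
    N10: 146+34 = 180 > 160
    N14: 156+34 = 190 > 140
    N21: 50+34 = 84 ≤ 120
    N7: 10+34 = 44 ≤ 70
    N8: 56+34 = 90 > 60
Round 2 — N10, N14, N8 seize.
  N10 sheds 180 L/s to N4: 180 each.
    N4: 120+180 = 300 > 140
  N14 sheds 190 L/s: no online neighbours, lost.
  N8 sheds 90 L/s to N21, N7: 45 each.
    N21: 84+45 = 129 > 120
    N7: 44+45 = 89 > 70
Round 3 — N21, N4, N7 seize.
  N21 sheds 129 L/s: no online neighbours, lost.
  N4 sheds 300 L/s to N15: 300 each.
    N15: 50+300 = 350 > 140
  N7 sheds 89 L/s to N15: 89 each.
    N15: 350+89 = 439 > 140
Round 4 — N15 seizes.
  N15 sheds 439 L/s: no online neighbours, lost.
No further seizures.

yes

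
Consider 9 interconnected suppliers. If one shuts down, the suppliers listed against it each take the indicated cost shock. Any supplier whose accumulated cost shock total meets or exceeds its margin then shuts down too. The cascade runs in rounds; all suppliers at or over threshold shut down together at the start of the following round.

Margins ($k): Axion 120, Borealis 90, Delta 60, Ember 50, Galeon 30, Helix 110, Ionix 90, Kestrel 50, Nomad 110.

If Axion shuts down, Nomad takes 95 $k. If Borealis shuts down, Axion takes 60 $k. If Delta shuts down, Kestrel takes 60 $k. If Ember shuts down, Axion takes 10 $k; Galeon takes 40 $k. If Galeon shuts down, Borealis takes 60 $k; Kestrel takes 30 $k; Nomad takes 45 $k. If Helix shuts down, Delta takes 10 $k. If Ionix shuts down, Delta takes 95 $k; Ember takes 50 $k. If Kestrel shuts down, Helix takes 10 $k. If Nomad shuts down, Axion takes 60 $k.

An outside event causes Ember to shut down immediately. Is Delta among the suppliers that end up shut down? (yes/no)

Round 1 — Ember shuts down (initial).
  Axion: +10 → 10 < 120
  Galeon: +40 → 40 ≥ 30
Round 2 — Galeon shuts down.
  Borealis: +60 → 60 < 90
  Kestrel: +30 → 30 < 50
  Nomad: +45 → 45 < 110
No further shutdowns.

no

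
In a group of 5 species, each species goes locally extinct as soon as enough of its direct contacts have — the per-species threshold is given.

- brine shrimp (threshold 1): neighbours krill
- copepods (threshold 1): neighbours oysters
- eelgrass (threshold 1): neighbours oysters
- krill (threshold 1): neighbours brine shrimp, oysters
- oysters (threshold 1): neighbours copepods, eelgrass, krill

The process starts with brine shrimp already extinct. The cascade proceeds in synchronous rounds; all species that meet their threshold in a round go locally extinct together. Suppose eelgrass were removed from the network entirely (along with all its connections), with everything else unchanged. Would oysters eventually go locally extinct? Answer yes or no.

yes

With eelgrass removed:
Round 1 — brine shrimp goes locally extinct (initial).
Round 2 — checking thresholds:
  krill: 1 of 2 neighbours ≥ 1, goes locally extinct.
Round 3 — checking thresholds:
  oysters: 1 of 2 neighbours ≥ 1, goes locally extinct.
Round 4 — checking thresholds:
  copepods: 1 of 1 neighbours ≥ 1, goes locally extinct.
Round 5 — no new extinctions; cascade stops.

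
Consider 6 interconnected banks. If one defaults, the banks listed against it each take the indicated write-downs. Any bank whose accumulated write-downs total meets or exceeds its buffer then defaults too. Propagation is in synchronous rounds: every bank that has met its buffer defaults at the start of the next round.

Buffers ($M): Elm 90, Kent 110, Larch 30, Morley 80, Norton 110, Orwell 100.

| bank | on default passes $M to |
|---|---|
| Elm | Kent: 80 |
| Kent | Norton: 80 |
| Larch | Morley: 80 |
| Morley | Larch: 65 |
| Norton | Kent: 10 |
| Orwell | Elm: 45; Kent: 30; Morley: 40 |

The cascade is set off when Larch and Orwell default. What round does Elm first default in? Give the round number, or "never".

Round 1 — Larch, Orwell default (initial).
  Elm: +45 → 45 < 90
  Kent: +30 → 30 < 110
  Morley: +80+40 → 120 ≥ 80
Round 2 — Morley defaults.
No further defaults.

never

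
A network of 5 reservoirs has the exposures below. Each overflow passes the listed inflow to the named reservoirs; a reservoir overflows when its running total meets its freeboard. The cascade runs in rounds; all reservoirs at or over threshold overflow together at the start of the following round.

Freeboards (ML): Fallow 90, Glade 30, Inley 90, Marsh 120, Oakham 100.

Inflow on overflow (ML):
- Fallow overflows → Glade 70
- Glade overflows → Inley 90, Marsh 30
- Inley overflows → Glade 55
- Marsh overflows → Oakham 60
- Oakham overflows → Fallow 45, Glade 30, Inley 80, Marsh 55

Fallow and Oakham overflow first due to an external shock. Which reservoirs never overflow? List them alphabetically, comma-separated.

Marsh

Round 1 — Fallow, Oakham overflow (initial).
  Glade: +70+30 → 100 ≥ 30
  Inley: +80 → 80 < 90
  Marsh: +55 → 55 < 120
Round 2 — Glade overflows.
  Inley: +90 → 170 ≥ 90
  Marsh: +30 → 85 < 120
Round 3 — Inley overflows.
No further overflows.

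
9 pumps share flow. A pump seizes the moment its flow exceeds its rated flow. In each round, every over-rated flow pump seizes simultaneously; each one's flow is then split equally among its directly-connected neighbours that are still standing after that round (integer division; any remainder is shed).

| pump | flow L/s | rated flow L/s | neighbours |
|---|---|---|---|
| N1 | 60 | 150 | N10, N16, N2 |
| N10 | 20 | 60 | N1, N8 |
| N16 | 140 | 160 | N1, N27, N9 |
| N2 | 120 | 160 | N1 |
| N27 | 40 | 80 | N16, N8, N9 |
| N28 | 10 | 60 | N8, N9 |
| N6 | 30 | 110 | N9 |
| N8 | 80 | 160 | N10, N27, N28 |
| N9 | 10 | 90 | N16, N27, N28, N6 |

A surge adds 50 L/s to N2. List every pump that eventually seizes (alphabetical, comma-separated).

N1, N10, N16, N2, N27, N28, N8, N9

Round 1 — N2 at 170 > 160. N2 seizes.
  N2 sheds 170 L/s to N1: 170 each.
    N1: 60+170 = 230 > 150
Round 2 — N1 seizes.
  N1 sheds 230 L/s to N10, N16: 115 each.
    N10: 20+115 = 135 > 60
    N16: 140+115 = 255 > 160
Round 3 — N10, N16 seize.
  N10 sheds 135 L/s to N8: 135 each.
    N8: 80+135 = 215 > 160
  N16 sheds 255 L/s to N27, N9: 127 each (1 lost).
    N27: 40+127 = 167 > 80
    N9: 10+127 = 137 > 90
Round 4 — N27, N8, N9 seize.
  N27 sheds 167 L/s: no online neighbours, lost.
  N8 sheds 215 L/s to N28: 215 each.
    N28: 10+215 = 225 > 60
  N9 sheds 137 L/s to N28, N6: 68 each (1 lost).
    N28: 225+68 = 293 > 60
    N6: 30+68 = 98 ≤ 110
Round 5 — N28 seizes.
  N28 sheds 293 L/s: no online neighbours, lost.
No further seizures.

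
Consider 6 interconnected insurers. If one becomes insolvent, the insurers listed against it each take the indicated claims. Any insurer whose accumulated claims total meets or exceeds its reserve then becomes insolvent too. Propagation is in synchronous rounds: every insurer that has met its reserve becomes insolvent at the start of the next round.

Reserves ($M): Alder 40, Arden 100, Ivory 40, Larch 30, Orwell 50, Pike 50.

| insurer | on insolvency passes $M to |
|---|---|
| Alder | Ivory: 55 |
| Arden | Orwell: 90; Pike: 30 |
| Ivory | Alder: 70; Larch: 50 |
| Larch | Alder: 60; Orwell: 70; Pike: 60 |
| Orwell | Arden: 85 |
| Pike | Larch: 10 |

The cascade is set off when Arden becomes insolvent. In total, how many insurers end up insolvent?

Round 1 — Arden becomes insolvent (initial).
  Orwell: +90 → 90 ≥ 50
  Pike: +30 → 30 < 50
Round 2 — Orwell becomes insolvent.
No further insolvencies.

2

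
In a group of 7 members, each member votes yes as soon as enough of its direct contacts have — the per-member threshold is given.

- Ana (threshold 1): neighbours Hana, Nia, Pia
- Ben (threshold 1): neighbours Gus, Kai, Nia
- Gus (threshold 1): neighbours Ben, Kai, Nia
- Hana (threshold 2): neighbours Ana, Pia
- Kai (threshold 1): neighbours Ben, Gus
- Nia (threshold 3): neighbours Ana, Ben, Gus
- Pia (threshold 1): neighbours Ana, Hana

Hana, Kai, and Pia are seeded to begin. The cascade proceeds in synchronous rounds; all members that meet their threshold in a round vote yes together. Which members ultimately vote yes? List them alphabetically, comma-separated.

Ana, Ben, Gus, Hana, Kai, Nia, Pia

Round 1 — Hana, Kai, Pia vote yes (initial).
Round 2 — checking thresholds:
  Ana: 2 of 3 neighbours ≥ 1, votes yes.
  Ben: 1 of 3 neighbours ≥ 1, votes yes.
  Gus: 1 of 3 neighbours ≥ 1, votes yes.
Round 3 — checking thresholds:
  Nia: 3 of 3 neighbours ≥ 3, votes yes.
Round 4 — no new yes votes; cascade stops.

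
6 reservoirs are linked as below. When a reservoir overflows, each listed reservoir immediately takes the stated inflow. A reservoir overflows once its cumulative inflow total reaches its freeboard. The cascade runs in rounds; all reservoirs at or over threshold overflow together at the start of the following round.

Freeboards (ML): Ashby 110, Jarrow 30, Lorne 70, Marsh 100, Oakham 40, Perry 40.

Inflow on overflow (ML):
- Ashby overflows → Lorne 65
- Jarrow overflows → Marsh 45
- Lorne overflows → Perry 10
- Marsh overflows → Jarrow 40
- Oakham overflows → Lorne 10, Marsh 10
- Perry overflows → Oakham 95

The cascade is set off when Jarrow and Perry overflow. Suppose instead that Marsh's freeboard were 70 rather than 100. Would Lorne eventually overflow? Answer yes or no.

no

With Marsh's freeboard at 70:
Round 1 — Jarrow, Perry overflow (initial).
  Marsh: +45 → 45 < 70
  Oakham: +95 → 95 ≥ 40
Round 2 — Oakham overflows.
  Lorne: +10 → 10 < 70
  Marsh: +10 → 55 < 70
No further overflows.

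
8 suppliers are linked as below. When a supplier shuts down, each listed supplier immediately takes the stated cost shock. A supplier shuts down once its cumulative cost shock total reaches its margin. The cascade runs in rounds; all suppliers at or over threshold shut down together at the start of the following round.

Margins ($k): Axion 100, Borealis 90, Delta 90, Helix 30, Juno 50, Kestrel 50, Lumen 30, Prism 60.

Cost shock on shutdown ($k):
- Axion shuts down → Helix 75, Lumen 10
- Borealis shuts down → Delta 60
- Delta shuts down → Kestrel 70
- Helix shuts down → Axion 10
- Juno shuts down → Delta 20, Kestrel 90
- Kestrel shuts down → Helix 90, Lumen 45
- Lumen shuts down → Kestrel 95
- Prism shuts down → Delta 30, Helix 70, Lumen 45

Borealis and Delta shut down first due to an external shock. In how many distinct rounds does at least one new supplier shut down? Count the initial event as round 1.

3

Round 1 — Borealis, Delta shut down (initial).
  Kestrel: +70 → 70 ≥ 50
Round 2 — Kestrel shuts down.
  Helix: +90 → 90 ≥ 30
  Lumen: +45 → 45 ≥ 30
Round 3 — Helix, Lumen shut down.
  Axion: +10 → 10 < 100
No further shutdowns.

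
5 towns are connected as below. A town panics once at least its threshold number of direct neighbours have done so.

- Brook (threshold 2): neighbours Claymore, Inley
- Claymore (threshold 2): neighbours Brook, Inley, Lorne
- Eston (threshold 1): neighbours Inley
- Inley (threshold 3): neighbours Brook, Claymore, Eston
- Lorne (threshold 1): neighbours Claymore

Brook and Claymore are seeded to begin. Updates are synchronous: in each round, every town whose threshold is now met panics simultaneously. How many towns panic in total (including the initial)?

3

Round 1 — Brook, Claymore panic (initial).
Round 2 — checking thresholds:
  Inley: 2 of 3 neighbours < 3, not yet.
  Lorne: 1 of 1 neighbours ≥ 1, panics.
Round 3 — no new panics; cascade stops.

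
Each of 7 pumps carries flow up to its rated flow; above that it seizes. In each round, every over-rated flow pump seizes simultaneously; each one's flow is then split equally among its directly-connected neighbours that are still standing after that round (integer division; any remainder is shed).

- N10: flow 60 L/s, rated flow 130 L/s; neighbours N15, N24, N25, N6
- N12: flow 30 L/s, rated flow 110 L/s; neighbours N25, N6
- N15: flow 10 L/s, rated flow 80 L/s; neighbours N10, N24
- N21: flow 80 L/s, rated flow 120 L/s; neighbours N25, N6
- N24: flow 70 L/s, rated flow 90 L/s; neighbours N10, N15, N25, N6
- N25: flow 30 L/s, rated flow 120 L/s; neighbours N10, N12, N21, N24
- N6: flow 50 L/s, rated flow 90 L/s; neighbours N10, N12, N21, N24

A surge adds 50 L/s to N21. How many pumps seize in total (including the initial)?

7

Round 1 — N21 at 130 > 120. N21 seizes.
  N21 sheds 130 L/s to N25, N6: 65 each.
    N25: 30+65 = 95 ≤ 120
    N6: 50+65 = 115 > 90
Round 2 — N6 seizes.
  N6 sheds 115 L/s to N10, N12, N24: 38 each (1 lost).
    N10: 60+38 = 98 ≤ 130
    N12: 30+38 = 68 ≤ 110
    N24: 70+38 = 108 > 90
Round 3 — N24 seizes.
  N24 sheds 108 L/s to N10, N15, N25: 36 each.
    N10: 98+36 = 134 > 130
    N15: 10+36 = 46 ≤ 80
    N25: 95+36 = 131 > 120
Round 4 — N10, N25 seize.
  N10 sheds 134 L/s to N15: 134 each.
    N15: 46+134 = 180 > 80
  N25 sheds 131 L/s to N12: 131 each.
    N12: 68+131 = 199 > 110
Round 5 — N12, N15 seize.
  N12 sheds 199 L/s: no online neighbours, lost.
  N15 sheds 180 L/s: no online neighbours, lost.
No further seizures.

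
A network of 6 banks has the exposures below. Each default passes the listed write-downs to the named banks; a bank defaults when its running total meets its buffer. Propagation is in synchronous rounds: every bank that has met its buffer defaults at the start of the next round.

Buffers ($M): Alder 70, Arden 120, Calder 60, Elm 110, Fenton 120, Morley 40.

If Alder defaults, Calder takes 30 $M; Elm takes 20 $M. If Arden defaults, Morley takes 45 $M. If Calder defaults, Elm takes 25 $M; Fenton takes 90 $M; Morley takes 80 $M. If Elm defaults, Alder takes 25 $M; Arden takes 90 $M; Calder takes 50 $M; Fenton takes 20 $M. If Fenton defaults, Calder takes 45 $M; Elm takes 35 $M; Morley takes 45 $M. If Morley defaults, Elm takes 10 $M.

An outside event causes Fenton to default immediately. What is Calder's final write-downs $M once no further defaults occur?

Round 1 — Fenton defaults (initial).
  Calder: +45 → 45 < 60
  Elm: +35 → 35 < 110
  Morley: +45 → 45 ≥ 40
Round 2 — Morley defaults.
  Elm: +10 → 45 < 110
No further defaults.

45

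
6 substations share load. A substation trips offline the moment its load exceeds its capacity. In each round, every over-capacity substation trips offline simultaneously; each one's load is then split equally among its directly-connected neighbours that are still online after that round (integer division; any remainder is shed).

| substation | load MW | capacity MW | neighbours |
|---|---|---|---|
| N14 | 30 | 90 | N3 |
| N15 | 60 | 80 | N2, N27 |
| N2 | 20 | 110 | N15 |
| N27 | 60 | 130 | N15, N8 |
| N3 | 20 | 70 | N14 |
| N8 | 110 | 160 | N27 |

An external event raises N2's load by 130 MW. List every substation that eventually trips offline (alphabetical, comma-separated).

N15, N2, N27, N8

Round 1 — N2 at 150 > 110. N2 trips offline.
  N2 sheds 150 MW to N15: 150 each.
    N15: 60+150 = 210 > 80
Round 2 — N15 trips offline.
  N15 sheds 210 MW to N27: 210 each.
    N27: 60+210 = 270 > 130
Round 3 — N27 trips offline.
  N27 sheds 270 MW to N8: 270 each.
    N8: 110+270 = 380 > 160
Round 4 — N8 trips offline.
  N8 sheds 380 MW: no online neighbours, lost.
No further trips.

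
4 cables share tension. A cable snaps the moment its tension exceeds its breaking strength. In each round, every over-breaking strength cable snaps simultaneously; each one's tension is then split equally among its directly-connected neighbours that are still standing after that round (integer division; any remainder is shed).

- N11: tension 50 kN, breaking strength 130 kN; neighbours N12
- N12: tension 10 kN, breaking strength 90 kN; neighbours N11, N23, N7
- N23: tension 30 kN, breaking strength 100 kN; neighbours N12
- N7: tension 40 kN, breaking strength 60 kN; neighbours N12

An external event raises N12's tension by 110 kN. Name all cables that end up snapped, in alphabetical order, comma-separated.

Round 1 — N12 at 120 > 90. N12 snaps.
  N12 sheds 120 kN to N11, N23, N7: 40 each.
    N11: 50+40 = 90 ≤ 130
    N23: 30+40 = 70 ≤ 100
    N7: 40+40 = 80 > 60
Round 2 — N7 snaps.
  N7 sheds 80 kN: no online neighbours, lost.
No further breaks.

N12, N7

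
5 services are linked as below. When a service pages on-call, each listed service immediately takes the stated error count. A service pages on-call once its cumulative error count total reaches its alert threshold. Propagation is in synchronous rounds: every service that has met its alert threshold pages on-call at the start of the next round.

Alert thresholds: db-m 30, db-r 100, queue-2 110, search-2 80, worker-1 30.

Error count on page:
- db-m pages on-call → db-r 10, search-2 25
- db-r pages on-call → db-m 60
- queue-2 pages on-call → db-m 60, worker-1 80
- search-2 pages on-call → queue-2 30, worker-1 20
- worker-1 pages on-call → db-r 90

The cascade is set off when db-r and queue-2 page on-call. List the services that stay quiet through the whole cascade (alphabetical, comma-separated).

search-2

Round 1 — db-r, queue-2 page on-call (initial).
  db-m: +60+60 → 120 ≥ 30
  worker-1: +80 → 80 ≥ 30
Round 2 — db-m, worker-1 page on-call.
  search-2: +25 → 25 < 80
No further pages.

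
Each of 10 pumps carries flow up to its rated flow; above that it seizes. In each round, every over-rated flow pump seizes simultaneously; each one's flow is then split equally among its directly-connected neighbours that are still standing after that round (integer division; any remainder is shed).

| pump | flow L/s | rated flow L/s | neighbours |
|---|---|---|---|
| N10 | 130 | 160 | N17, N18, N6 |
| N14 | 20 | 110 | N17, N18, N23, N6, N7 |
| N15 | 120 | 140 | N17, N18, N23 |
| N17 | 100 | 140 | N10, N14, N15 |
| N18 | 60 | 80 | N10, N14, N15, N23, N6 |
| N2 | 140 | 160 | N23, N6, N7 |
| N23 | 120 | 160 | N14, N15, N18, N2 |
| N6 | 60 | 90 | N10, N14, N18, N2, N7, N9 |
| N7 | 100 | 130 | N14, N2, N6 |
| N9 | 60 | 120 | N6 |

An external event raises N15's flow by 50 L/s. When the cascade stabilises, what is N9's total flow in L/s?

109

Round 1 — N15 at 170 > 140. N15 seizes.
  N15 sheds 170 L/s to N17, N18, N23: 56 each (2 lost).
    N17: 100+56 = 156 > 140
    N18: 60+56 = 116 > 80
    N23: 120+56 = 176 > 160
Round 2 — N17, N18, N23 seize.
  N17 sheds 156 L/s to N10, N14: 78 each.
    N10: 130+78 = 208 > 160
    N14: 20+78 = 98 ≤ 110
  N18 sheds 116 L/s to N10, N14, N6: 38 each (2 lost).
    N10: 208+38 = 246 > 160
    N14: 98+38 = 136 > 110
    N6: 60+38 = 98 > 90
  N23 sheds 176 L/s to N14, N2: 88 each.
    N14: 136+88 = 224 > 110
    N2: 140+88 = 228 > 160
Round 3 — N10, N14, N2, N6 seize.
  N10 sheds 246 L/s: no online neighbours, lost.
  N14 sheds 224 L/s to N7: 224 each.
    N7: 100+224 = 324 > 130
  N2 sheds 228 L/s to N7: 228 each.
    N7: 324+228 = 552 > 130
  N6 sheds 98 L/s to N7, N9: 49 each.
    N7: 552+49 = 601 > 130
    N9: 60+49 = 109 ≤ 120
Round 4 — N7 seizes.
  N7 sheds 601 L/s: no online neighbours, lost.
No further seizures.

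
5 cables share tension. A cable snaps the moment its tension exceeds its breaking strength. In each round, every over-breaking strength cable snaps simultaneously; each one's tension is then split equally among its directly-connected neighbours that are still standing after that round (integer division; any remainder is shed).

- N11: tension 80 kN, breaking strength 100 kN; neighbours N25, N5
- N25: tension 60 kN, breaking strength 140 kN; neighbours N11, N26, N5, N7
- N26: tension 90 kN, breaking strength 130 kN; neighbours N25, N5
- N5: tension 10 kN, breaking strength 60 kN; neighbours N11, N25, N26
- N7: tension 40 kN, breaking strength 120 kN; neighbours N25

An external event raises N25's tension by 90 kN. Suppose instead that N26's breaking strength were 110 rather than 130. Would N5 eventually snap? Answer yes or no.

With N26's breaking strength at 110:
Round 1 — N25 at 150 > 140. N25 snaps.
  N25 sheds 150 kN to N11, N26, N5, N7: 37 each (2 lost).
    N11: 80+37 = 117 > 100
    N26: 90+37 = 127 > 110
    N5: 10+37 = 47 ≤ 60
    N7: 40+37 = 77 ≤ 120
Round 2 — N11, N26 snap.
  N11 sheds 117 kN to N5: 117 each.
    N5: 47+117 = 164 > 60
  N26 sheds 127 kN to N5: 127 each.
    N5: 164+127 = 291 > 60
Round 3 — N5 snaps.
  N5 sheds 291 kN: no online neighbours, lost.
No further breaks.

yes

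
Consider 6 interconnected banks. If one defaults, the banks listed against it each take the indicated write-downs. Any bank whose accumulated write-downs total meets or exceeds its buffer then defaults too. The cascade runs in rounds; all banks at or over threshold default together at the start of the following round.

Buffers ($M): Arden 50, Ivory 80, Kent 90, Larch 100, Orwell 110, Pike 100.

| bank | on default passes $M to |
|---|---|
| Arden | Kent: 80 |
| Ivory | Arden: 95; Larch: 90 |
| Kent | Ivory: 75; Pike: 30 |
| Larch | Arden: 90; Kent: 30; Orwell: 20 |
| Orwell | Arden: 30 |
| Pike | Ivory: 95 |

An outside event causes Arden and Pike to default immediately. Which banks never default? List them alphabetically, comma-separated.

Round 1 — Arden, Pike default (initial).
  Ivory: +95 → 95 ≥ 80
  Kent: +80 → 80 < 90
Round 2 — Ivory defaults.
  Larch: +90 → 90 < 100
No further defaults.

Kent, Larch, Orwell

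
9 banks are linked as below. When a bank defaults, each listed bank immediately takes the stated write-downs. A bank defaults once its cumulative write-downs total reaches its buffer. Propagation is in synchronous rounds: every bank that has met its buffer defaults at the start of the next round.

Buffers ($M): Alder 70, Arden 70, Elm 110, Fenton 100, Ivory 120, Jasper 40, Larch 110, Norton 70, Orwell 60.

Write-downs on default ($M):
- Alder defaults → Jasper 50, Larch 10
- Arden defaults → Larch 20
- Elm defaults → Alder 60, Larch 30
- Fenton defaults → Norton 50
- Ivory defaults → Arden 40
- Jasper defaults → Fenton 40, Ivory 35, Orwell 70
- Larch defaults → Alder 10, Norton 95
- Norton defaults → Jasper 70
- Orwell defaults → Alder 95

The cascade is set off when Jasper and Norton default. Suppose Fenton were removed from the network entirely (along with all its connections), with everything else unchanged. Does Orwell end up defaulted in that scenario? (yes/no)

With Fenton removed:
Round 1 — Jasper, Norton default (initial).
  Ivory: +35 → 35 < 120
  Orwell: +70 → 70 ≥ 60
Round 2 — Orwell defaults.
  Alder: +95 → 95 ≥ 70
Round 3 — Alder defaults.
  Larch: +10 → 10 < 110
No further defaults.

yes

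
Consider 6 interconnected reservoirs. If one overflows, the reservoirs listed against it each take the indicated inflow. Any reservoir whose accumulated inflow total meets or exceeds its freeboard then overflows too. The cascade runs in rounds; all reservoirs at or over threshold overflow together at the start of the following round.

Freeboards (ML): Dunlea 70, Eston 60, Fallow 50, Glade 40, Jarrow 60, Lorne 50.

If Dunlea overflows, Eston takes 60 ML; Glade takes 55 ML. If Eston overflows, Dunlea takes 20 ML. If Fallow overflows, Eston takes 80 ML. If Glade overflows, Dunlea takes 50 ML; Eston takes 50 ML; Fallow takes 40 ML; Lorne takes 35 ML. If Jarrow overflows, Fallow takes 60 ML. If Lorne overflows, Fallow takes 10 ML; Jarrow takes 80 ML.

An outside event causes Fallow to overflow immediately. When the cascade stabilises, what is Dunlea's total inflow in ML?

Round 1 — Fallow overflows (initial).
  Eston: +80 → 80 ≥ 60
Round 2 — Eston overflows.
  Dunlea: +20 → 20 < 70
No further overflows.

20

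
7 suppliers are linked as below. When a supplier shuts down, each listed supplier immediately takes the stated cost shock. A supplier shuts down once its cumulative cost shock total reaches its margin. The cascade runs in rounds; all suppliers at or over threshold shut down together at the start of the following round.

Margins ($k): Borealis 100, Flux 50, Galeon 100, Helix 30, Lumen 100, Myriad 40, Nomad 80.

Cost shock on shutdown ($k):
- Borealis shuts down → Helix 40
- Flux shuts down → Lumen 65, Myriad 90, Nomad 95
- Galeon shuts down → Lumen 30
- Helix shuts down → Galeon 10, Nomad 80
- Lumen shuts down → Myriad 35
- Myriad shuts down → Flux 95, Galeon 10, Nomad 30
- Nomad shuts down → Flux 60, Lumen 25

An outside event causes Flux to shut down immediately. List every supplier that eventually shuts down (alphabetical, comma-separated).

Flux, Myriad, Nomad

Round 1 — Flux shuts down (initial).
  Lumen: +65 → 65 < 100
  Myriad: +90 → 90 ≥ 40
  Nomad: +95 → 95 ≥ 80
Round 2 — Myriad, Nomad shut down.
  Galeon: +10 → 10 < 100
  Lumen: +25 → 90 < 100
No further shutdowns.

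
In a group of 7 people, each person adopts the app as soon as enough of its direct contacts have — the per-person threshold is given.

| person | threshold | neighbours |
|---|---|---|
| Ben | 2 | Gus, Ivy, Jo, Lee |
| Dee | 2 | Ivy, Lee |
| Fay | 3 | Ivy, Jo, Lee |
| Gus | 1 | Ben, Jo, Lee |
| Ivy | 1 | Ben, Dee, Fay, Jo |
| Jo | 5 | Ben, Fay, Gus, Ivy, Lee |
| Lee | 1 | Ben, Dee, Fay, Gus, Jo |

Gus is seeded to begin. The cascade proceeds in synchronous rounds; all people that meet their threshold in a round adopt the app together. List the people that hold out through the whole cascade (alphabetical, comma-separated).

Fay, Jo

Round 1 — Gus adopts the app (initial).
Round 2 — checking thresholds:
  Ben: 1 of 4 neighbours < 2, below threshold.
  Jo: 1 of 5 neighbours < 5, below threshold.
  Lee: 1 of 5 neighbours ≥ 1, adopts the app.
Round 3 — checking thresholds:
  Ben: 2 of 4 neighbours ≥ 2, adopts the app.
  Dee: 1 of 2 neighbours < 2, below threshold.
  Fay: 1 of 3 neighbours < 3, below threshold.
  Jo: 2 of 5 neighbours < 5, below threshold.
Round 4 — checking thresholds:
  Dee: 1 of 2 neighbours < 2, below threshold.
  Fay: 1 of 3 neighbours < 3, below threshold.
  Ivy: 1 of 4 neighbours ≥ 1, adopts the app.
  Jo: 3 of 5 neighbours < 5, below threshold.
Round 5 — checking thresholds:
  Dee: 2 of 2 neighbours ≥ 2, adopts the app.
  Fay: 2 of 3 neighbours < 3, below threshold.
  Jo: 4 of 5 neighbours < 5, below threshold.
Round 6 — no new adoptions; cascade stops.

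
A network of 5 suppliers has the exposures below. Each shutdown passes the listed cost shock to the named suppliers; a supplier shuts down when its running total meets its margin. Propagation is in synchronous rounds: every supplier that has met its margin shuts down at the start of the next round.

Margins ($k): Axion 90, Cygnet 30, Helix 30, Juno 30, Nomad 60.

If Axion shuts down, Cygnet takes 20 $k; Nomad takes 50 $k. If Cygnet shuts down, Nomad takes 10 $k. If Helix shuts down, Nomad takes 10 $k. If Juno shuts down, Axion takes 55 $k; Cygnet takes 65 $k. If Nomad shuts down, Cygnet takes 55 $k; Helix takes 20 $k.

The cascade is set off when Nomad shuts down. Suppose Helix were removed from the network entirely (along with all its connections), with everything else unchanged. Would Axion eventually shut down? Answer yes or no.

no

With Helix removed:
Round 1 — Nomad shuts down (initial).
  Cygnet: +55 → 55 ≥ 30
Round 2 — Cygnet shuts down.
No further shutdowns.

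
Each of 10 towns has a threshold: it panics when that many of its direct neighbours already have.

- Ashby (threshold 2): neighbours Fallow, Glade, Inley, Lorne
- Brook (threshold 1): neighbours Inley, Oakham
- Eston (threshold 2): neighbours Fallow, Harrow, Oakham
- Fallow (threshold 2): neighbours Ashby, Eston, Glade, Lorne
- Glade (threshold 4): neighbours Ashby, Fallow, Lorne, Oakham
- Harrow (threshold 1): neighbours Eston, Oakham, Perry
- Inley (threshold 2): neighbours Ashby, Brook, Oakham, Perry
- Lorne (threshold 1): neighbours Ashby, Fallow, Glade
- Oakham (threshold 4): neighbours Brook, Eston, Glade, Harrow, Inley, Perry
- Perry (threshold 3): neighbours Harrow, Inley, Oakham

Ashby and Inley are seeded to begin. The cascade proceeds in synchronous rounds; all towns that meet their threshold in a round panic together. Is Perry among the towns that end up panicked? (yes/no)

Round 1 — Ashby, Inley panic (initial).
Round 2 — checking thresholds:
  Brook: 1 of 2 neighbours ≥ 1, panics.
  Fallow: 1 of 4 neighbours < 2, below threshold.
  Glade: 1 of 4 neighbours < 4, below threshold.
  Lorne: 1 of 3 neighbours ≥ 1, panics.
  Oakham: 1 of 6 neighbours < 4, below threshold.
  Perry: 1 of 3 neighbours < 3, below threshold.
Round 3 — checking thresholds:
  Fallow: 2 of 4 neighbours ≥ 2, panics.
  Glade: 2 of 4 neighbours < 4, below threshold.
  Oakham: 2 of 6 neighbours < 4, below threshold.
  Perry: 1 of 3 neighbours < 3, below threshold.
Round 4 — no new panics; cascade stops.

no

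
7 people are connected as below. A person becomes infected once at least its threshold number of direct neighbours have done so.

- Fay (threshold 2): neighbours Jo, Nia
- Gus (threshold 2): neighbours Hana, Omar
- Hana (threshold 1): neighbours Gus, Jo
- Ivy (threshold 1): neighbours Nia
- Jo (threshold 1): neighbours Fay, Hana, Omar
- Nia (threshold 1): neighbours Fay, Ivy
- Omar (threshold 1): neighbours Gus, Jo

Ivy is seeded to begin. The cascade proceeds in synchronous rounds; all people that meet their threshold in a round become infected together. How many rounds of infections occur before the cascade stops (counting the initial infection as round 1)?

Round 1 — Ivy becomes infected (initial).
Round 2 — checking thresholds:
  Nia: 1 of 2 neighbours ≥ 1, becomes infected.
Round 3 — no new infections; cascade stops.

2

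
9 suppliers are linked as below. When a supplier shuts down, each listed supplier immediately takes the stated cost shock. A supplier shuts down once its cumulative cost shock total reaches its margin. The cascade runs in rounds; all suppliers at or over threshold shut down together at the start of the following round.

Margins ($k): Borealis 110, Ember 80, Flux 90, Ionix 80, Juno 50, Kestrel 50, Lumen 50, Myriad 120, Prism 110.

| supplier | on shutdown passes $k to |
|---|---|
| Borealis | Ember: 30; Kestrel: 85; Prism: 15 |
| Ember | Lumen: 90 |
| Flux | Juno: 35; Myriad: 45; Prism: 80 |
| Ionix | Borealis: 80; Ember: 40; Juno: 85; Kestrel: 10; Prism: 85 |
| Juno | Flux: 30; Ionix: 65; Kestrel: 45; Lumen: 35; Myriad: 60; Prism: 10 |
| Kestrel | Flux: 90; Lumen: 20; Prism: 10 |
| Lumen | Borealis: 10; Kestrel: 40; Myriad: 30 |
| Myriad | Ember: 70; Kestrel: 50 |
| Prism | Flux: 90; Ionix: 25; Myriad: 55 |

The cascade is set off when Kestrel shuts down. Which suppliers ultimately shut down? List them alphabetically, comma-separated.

Flux, Kestrel

Round 1 — Kestrel shuts down (initial).
  Flux: +90 → 90 ≥ 90
  Lumen: +20 → 20 < 50
  Prism: +10 → 10 < 110
Round 2 — Flux shuts down.
  Juno: +35 → 35 < 50
  Myriad: +45 → 45 < 120
  Prism: +80 → 90 < 110
No further shutdowns.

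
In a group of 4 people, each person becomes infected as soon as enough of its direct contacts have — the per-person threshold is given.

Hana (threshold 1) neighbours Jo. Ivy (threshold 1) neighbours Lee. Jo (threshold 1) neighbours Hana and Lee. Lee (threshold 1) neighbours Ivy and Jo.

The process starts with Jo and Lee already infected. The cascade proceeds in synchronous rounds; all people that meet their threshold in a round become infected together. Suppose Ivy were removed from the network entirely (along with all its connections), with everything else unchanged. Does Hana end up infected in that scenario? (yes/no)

yes

With Ivy removed:
Round 1 — Jo, Lee become infected (initial).
Round 2 — checking thresholds:
  Hana: 1 of 1 neighbours ≥ 1, becomes infected.
Round 3 — no new infections; cascade stops.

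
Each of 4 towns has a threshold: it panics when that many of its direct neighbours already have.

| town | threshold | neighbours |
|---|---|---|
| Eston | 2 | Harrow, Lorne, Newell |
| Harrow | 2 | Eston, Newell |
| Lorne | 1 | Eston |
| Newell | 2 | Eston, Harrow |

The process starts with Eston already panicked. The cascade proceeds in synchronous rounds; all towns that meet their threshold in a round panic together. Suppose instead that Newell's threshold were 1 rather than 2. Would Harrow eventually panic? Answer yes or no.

yes

With Newell's threshold at 1:
Round 1 — Eston panics (initial).
Round 2 — checking thresholds:
  Harrow: 1 of 2 neighbours < 2, not yet.
  Lorne: 1 of 1 neighbours ≥ 1, panics.
  Newell: 1 of 2 neighbours ≥ 1, panics.
Round 3 — checking thresholds:
  Harrow: 2 of 2 neighbours ≥ 2, panics.
Round 4 — no new panics; cascade stops.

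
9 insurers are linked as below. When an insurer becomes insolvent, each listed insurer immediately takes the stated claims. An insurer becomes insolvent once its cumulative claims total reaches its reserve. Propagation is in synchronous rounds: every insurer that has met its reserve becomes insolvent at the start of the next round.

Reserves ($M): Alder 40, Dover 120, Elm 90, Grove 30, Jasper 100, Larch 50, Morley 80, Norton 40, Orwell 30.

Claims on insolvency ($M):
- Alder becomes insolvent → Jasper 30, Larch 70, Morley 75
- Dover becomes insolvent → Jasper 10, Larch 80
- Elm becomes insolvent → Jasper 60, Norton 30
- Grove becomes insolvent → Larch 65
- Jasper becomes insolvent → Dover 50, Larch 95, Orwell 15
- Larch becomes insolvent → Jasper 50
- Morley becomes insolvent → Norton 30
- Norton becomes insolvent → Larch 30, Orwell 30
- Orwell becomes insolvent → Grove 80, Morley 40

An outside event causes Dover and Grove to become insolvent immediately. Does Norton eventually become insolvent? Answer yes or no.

Round 1 — Dover, Grove become insolvent (initial).
  Jasper: +10 → 10 < 100
  Larch: +80+65 → 145 ≥ 50
Round 2 — Larch becomes insolvent.
  Jasper: +50 → 60 < 100
No further insolvencies.

no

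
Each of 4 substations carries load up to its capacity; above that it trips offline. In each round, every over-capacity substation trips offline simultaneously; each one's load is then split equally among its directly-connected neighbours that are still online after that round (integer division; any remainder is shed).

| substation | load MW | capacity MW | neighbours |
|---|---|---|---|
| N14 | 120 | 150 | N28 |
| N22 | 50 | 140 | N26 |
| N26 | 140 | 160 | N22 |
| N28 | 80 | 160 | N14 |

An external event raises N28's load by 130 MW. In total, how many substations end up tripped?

Round 1 — N28 at 210 > 160. N28 trips offline.
  N28 sheds 210 MW to N14: 210 each.
    N14: 120+210 = 330 > 150
Round 2 — N14 trips offline.
  N14 sheds 330 MW: no online neighbours, lost.
No further trips.

2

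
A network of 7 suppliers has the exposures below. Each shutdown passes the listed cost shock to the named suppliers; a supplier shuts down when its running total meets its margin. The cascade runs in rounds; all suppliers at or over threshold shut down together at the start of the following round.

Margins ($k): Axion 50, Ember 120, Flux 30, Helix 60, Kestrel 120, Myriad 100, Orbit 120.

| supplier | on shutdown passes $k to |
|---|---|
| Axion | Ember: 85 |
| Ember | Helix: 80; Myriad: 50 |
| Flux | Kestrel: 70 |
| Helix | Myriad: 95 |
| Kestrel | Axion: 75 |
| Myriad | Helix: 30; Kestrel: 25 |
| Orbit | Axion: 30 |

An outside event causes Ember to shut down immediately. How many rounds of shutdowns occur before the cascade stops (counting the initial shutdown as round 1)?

3

Round 1 — Ember shuts down (initial).
  Helix: +80 → 80 ≥ 60
  Myriad: +50 → 50 < 100
Round 2 — Helix shuts down.
  Myriad: +95 → 145 ≥ 100
Round 3 — Myriad shuts down.
  Kestrel: +25 → 25 < 120
No further shutdowns.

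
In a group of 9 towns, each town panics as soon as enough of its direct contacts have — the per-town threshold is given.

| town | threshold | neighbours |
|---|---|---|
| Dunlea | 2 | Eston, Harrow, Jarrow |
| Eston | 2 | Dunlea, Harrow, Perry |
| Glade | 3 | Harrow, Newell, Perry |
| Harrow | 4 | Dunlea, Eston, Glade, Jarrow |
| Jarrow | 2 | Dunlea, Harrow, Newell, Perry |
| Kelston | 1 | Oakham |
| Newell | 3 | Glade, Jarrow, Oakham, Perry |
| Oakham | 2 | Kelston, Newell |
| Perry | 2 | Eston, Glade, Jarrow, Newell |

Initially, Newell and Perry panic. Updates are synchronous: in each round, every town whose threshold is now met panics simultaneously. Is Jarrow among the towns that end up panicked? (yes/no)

yes

Round 1 — Newell, Perry panic (initial).
Round 2 — checking thresholds:
  Eston: 1 of 3 neighbours < 2, not yet.
  Glade: 2 of 3 neighbours < 3, not yet.
  Jarrow: 2 of 4 neighbours ≥ 2, panics.
  Oakham: 1 of 2 neighbours < 2, not yet.
Round 3 — no new panics; cascade stops.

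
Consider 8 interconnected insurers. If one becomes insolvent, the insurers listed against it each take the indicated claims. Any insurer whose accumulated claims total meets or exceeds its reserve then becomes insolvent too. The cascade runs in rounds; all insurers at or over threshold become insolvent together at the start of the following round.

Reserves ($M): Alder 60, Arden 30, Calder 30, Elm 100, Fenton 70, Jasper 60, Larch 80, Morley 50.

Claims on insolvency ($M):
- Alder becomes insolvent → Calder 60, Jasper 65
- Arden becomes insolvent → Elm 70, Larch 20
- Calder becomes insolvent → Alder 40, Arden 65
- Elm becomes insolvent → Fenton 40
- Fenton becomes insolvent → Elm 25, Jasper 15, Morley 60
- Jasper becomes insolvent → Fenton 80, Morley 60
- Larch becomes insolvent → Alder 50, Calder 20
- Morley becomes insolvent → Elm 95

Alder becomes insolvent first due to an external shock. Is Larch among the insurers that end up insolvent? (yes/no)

Round 1 — Alder becomes insolvent (initial).
  Calder: +60 → 60 ≥ 30
  Jasper: +65 → 65 ≥ 60
Round 2 — Calder, Jasper become insolvent.
  Arden: +65 → 65 ≥ 30
  Fenton: +80 → 80 ≥ 70
  Morley: +60 → 60 ≥ 50
Round 3 — Arden, Fenton, Morley become insolvent.
  Elm: +70+25+95 → 190 ≥ 100
  Larch: +20 → 20 < 80
Round 4 — Elm becomes insolvent.
No further insolvencies.

no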